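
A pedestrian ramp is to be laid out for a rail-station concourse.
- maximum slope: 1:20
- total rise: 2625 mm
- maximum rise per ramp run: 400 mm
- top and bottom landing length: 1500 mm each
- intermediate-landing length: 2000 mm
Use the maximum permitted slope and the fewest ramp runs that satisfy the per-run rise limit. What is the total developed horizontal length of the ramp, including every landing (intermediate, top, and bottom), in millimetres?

2625 / 400 = 6.562 → round up to 7 ramp runs. That means 6 intermediate landings.
Horizontal run for 2625 mm of rise at 1:20 is 2625 × 20 = 52500 mm.
6 intermediate landings contribute 6 × 2000 = 12000 mm.
Top and bottom landings: 2 × 1500 = 3000 mm.
Total = 52500 + 12000 + 3000 = 67500 mm.

67500 mm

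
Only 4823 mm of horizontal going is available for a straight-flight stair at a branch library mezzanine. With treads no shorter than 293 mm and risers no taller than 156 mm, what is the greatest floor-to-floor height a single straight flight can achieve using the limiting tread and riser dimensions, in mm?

Treads that fit: ⌊4823 / 293⌋ = 16.
Risers = treads + 1 = 17.
Maximum height = 17 × 156 = 2652 mm.

2652 mm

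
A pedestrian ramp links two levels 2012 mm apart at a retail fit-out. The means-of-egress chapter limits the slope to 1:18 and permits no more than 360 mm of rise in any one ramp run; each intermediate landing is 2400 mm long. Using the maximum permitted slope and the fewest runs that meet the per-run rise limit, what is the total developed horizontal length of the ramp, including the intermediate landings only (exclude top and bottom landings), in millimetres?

At most 360 each: 2012/360 = 5.59, giving 6 ramp runs. That means 5 intermediate landings.
Horizontal run for 2012 mm of rise at 1:18 is 2012 × 18 = 36216 mm.
5 intermediate landings contribute 5 × 2400 = 12000 mm.
Total developed length = 36216 + 12000 = 48216 mm.

48216 mm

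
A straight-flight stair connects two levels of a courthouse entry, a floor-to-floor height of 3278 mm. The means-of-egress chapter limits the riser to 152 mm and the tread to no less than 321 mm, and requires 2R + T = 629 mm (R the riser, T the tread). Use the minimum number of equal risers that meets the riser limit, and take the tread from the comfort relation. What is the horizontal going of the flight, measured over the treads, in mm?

6951 mm

3278 / 152 = 21.566 → round up to 22 risers.
Riser R = 3278 / 22 = 149 mm, within the 152 mm limit.
Tread T = 629 − 2 × 149 = 331 mm (≥ 321 mm).
Treads = 22 − 1 = 21; going = 21 × 331 = 6951 mm.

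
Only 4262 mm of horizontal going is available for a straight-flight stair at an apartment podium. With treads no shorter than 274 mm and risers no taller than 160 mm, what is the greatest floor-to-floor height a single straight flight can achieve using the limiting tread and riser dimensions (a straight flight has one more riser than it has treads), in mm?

Treads that fit: ⌊4262 / 274⌋ = 15.
Risers = treads + 1 = 16.
Maximum height = 16 × 160 = 2560 mm.

2560 mm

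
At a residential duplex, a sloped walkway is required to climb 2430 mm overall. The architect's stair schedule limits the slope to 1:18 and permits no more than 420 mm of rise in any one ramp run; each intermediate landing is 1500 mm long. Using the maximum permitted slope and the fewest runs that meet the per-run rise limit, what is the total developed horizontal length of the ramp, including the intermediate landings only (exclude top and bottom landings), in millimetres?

2430 / 420 = 5.79, so 6 ramp runs are needed. That means 5 intermediate landings.
Horizontal run for 2430 mm of rise at 1:18 is 2430 × 18 = 43740 mm.
Intermediate landings: 5 × 1500 = 7500 mm.
Developed length = 43740 + 7500 = 51240 mm.

51240 mm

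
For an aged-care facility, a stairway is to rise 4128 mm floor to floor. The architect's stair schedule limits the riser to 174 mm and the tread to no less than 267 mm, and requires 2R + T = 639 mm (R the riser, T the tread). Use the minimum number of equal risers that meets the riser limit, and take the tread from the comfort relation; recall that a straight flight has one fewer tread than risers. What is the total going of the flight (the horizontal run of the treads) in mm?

6785 mm

4128 / 174 = 23.72, so 24 risers are needed.
R = 4128 ÷ 24 = 172 mm.
Tread T = 639 − 2 × 172 = 295 mm (≥ 267 mm).
Going = (24 − 1) × 295 = 6785 mm.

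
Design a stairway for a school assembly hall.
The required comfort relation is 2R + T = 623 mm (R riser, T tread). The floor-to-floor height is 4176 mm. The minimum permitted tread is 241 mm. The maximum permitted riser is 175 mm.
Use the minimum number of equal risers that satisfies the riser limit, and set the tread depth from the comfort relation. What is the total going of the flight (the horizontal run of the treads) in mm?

At most 175 each: 4176/175 = 23.86, giving 24 risers.
Each riser is 4176/24 = 174 mm (≤ 175 mm).
T = 623 − 2·174 = 275 mm, which satisfies the 241 mm minimum.
Treads = 24 − 1 = 23; going = 23 × 275 = 6325 mm.

6325 mm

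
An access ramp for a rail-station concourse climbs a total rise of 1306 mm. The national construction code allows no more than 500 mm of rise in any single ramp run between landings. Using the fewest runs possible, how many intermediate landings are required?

At most 500 each: 1306/500 = 2.61, giving 3 ramp runs.
3 runs are separated by 2 intermediate landings.

2 intermediate landings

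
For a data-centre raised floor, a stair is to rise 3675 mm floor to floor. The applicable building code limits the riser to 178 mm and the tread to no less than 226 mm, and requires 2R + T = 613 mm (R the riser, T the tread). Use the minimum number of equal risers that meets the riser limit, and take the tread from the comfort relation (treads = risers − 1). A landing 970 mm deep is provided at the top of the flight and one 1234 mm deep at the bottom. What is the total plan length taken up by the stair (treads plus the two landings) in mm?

7464 mm

At most 178 each: 3675/178 = 20.65, giving 21 risers.
R = 3675 ÷ 21 = 175 mm.
T = 613 − 2·175 = 263 mm, which satisfies the 226 mm minimum.
Going = (21 − 1) × 263 = 5260 mm.
Add landings: 5260 + 970 + 1234 = 7464 mm.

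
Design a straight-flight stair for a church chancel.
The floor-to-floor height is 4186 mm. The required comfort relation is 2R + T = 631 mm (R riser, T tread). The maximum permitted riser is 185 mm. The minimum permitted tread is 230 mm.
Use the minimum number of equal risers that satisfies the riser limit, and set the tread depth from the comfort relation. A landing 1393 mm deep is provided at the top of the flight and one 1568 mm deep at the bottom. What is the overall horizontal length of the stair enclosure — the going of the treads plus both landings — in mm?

8835 mm

⌈4186/185⌉ = 23 risers.
Riser R = 4186 / 23 = 182 mm, within the 185 mm limit.
From 2R + T = 631: T = 631 − 364 = 267 mm.
Treads = 23 − 1 = 22; going = 22 × 267 = 5874 mm.
Add landings: 5874 + 1393 + 1568 = 8835 mm.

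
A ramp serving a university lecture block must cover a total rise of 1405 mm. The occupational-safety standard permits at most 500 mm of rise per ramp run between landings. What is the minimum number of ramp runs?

1405 / 500 = 2.810 → round up to 3 ramp runs.

3 runs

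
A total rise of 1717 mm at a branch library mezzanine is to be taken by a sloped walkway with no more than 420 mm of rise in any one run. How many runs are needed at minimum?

⌈1717/420⌉ = 5 ramp runs.

5 runs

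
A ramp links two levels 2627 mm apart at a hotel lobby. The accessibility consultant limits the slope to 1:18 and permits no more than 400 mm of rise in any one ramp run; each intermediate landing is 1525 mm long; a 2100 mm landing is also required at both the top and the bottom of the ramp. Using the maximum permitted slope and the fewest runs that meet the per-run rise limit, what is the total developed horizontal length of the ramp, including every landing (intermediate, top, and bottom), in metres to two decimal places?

60.64 m

⌈2627/400⌉ = 7 ramp runs. That means 6 intermediate landings.
Horizontal run for 2627 mm of rise at 1:18 is 2627 × 18 = 47286 mm.
Intermediate landings: 6 × 1525 = 9150 mm.
Top and bottom landings: 2 × 2100 = 4200 mm.
Total = 47286 + 9150 + 4200 = 60636 mm.
= 60.64 m.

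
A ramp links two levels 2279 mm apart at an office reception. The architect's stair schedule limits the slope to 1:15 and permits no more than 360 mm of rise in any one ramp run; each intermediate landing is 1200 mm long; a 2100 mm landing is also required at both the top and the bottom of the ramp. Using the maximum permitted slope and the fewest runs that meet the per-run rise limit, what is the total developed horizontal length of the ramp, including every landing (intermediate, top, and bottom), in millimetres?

45585 mm

At most 360 each: 2279/360 = 6.33, giving 7 ramp runs. That means 6 intermediate landings.
Horizontal run for 2279 mm of rise at 1:15 is 2279 × 15 = 34185 mm.
Intermediate landings: 6 × 1200 = 7200 mm.
Top and bottom landings: 2 × 2100 = 4200 mm.
Total = 34185 + 7200 + 4200 = 45585 mm.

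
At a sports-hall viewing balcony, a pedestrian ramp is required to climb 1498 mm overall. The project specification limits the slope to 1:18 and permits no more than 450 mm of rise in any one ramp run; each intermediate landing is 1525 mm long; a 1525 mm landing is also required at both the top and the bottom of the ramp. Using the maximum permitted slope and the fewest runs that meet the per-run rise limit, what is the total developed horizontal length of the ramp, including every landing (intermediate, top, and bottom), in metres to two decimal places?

1498 / 450 = 3.329 → round up to 4 ramp runs. That means 3 intermediate landings.
Horizontal run for 1498 mm of rise at 1:18 is 1498 × 18 = 26964 mm.
3 intermediate landings contribute 3 × 1525 = 4575 mm.
Top and bottom landings: 2 × 1525 = 3050 mm.
Total = 26964 + 4575 + 3050 = 34589 mm.
= 34.59 m.

34.59 m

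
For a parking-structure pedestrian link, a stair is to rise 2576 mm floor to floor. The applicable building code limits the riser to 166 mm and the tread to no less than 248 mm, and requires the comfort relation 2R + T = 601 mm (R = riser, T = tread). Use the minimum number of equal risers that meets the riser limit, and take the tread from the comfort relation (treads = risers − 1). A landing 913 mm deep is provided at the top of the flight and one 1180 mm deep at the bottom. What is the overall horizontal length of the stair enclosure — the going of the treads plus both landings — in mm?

6278 mm

⌈2576/166⌉ = 16 risers.
Each riser is 2576/16 = 161 mm (≤ 166 mm).
T = 601 − 2·161 = 279 mm, which satisfies the 248 mm minimum.
Treads = 16 − 1 = 15; going = 15 × 279 = 4185 mm.
Enclosure = 4185 + 913 + 1180 = 6278 mm.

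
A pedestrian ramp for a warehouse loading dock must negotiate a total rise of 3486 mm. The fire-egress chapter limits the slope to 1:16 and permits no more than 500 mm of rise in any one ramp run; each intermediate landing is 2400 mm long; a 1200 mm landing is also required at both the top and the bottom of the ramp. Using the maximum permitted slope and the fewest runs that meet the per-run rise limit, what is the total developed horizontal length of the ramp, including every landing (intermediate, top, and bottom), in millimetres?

⌈3486/500⌉ = 7 ramp runs. That means 6 intermediate landings.
Horizontal run for 3486 mm of rise at 1:16 is 3486 × 16 = 55776 mm.
6 intermediate landings contribute 6 × 2400 = 14400 mm.
Top and bottom landings: 2 × 1200 = 2400 mm.
Total = 55776 + 14400 + 2400 = 72576 mm.

72576 mm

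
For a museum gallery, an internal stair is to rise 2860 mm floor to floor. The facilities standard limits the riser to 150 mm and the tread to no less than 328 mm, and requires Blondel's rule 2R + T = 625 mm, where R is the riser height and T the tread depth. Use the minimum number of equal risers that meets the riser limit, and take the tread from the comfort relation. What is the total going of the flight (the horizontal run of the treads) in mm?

At most 150 each: 2860/150 = 19.07, giving 20 risers.
Each riser is 2860/20 = 143 mm (≤ 150 mm).
T = 625 − 2·143 = 339 mm, which satisfies the 328 mm minimum.
Going = (20 − 1) × 339 = 6441 mm.

6441 mm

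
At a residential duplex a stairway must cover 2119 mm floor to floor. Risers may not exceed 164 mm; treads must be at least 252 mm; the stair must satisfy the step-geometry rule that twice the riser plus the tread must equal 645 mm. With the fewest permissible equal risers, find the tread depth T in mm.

⌈2119/164⌉ = 13 risers.
Each riser is 2119/13 = 163 mm (≤ 164 mm).
From 2R + T = 645: T = 645 − 326 = 319 mm.

319 mm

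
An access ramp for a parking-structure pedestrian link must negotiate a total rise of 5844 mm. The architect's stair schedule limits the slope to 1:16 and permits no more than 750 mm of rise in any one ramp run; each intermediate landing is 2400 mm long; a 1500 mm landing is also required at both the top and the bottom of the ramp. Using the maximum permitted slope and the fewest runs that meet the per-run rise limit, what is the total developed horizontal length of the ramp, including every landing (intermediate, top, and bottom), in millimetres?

113304 mm

5844 / 750 = 7.792 → round up to 8 ramp runs. That means 7 intermediate landings.
Ramp run (horizontal) at 1:16: 5844 × 16 = 93504 mm.
7 intermediate landings contribute 7 × 2400 = 16800 mm.
Top and bottom landings: 2 × 1500 = 3000 mm.
Total = 93504 + 16800 + 3000 = 113304 mm.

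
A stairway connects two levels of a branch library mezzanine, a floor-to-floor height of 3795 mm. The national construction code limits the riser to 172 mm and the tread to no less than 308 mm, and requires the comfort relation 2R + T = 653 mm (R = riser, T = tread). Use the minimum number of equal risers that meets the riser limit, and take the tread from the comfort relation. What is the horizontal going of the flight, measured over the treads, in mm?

At most 172 each: 3795/172 = 22.06, giving 23 risers.
Each riser is 3795/23 = 165 mm (≤ 172 mm).
Tread T = 653 − 2 × 165 = 323 mm (≥ 308 mm).
Treads = 23 − 1 = 22; going = 22 × 323 = 7106 mm.

7106 mm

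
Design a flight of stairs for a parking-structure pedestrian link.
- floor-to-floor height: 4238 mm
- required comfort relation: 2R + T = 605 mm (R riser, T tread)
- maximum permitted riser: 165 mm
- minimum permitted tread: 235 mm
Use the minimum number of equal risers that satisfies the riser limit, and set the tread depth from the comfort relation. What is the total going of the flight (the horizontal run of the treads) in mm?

6975 mm

4238 / 165 = 25.685 → round up to 26 risers.
Each riser is 4238/26 = 163 mm (≤ 165 mm).
T = 605 − 2·163 = 279 mm, which satisfies the 235 mm minimum.
26 risers give 25 treads; going = 25 × 279 = 6975 mm.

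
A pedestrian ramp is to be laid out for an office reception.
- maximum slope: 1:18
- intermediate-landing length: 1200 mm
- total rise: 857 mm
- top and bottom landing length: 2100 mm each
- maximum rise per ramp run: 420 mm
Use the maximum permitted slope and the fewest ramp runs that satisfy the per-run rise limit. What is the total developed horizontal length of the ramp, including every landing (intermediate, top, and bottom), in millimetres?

22026 mm

At most 420 each: 857/420 = 2.04, giving 3 ramp runs. That means 2 intermediate landings.
Horizontal run for 857 mm of rise at 1:18 is 857 × 18 = 15426 mm.
Intermediate landings: 2 × 1200 = 2400 mm.
Top and bottom landings: 2 × 2100 = 4200 mm.
Total = 15426 + 2400 + 4200 = 22026 mm.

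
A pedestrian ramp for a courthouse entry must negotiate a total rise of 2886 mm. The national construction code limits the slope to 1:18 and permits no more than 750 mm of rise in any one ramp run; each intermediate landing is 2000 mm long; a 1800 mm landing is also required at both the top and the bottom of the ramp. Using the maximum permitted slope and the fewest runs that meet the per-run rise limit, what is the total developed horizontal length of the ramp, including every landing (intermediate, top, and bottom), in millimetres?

61548 mm

2886 / 750 = 3.848 → round up to 4 ramp runs. That means 3 intermediate landings.
Ramp run (horizontal) at 1:18: 2886 × 18 = 51948 mm.
Intermediate landings: 3 × 2000 = 6000 mm.
Top and bottom landings: 2 × 1800 = 3600 mm.
Total = 51948 + 6000 + 3600 = 61548 mm.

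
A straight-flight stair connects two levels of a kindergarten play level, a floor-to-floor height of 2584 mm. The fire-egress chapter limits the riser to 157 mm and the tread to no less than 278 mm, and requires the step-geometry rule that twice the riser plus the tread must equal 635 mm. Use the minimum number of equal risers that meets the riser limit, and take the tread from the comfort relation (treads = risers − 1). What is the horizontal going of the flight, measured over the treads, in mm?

At most 157 each: 2584/157 = 16.46, giving 17 risers.
Riser R = 2584 / 17 = 152 mm, within the 157 mm limit.
Tread T = 635 − 2 × 152 = 331 mm (≥ 278 mm).
Going = (17 − 1) × 331 = 5296 mm.

5296 mm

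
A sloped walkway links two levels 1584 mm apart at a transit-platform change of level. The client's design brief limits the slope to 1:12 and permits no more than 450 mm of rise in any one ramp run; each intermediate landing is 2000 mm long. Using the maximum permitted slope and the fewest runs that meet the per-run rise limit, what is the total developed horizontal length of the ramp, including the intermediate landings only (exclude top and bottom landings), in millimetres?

25008 mm

⌈1584/450⌉ = 4 ramp runs. That means 3 intermediate landings.
Ramp run (horizontal) at 1:12: 1584 × 12 = 19008 mm.
3 intermediate landings contribute 3 × 2000 = 6000 mm.
Total developed length = 19008 + 6000 = 25008 mm.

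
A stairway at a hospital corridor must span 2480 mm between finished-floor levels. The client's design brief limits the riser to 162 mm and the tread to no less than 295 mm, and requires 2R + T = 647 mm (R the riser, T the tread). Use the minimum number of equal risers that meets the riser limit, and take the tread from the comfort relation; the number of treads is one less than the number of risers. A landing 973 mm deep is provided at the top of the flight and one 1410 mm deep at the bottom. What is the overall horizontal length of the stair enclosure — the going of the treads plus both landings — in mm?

7438 mm

⌈2480/162⌉ = 16 risers.
Riser R = 2480 / 16 = 155 mm, within the 162 mm limit.
Tread T = 647 − 2 × 155 = 337 mm (≥ 295 mm).
16 risers give 15 treads; going = 15 × 337 = 5055 mm.
Add landings: 5055 + 973 + 1410 = 7438 mm.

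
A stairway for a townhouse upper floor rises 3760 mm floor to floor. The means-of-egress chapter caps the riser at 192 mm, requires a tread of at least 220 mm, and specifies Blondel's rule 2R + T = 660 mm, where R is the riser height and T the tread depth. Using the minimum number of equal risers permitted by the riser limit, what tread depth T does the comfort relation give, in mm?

3760 / 192 = 19.58, so 20 risers are needed.
Riser R = 3760 / 20 = 188 mm, within the 192 mm limit.
Tread T = 660 − 2 × 188 = 284 mm (≥ 220 mm).

284 mm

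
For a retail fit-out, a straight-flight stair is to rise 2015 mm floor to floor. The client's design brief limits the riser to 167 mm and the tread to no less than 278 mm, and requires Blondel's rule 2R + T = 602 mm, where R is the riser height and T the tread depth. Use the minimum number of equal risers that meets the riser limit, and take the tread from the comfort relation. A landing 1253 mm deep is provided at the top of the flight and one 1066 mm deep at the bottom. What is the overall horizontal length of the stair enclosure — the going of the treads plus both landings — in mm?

5823 mm

At most 167 each: 2015/167 = 12.07, giving 13 risers.
Each riser is 2015/13 = 155 mm (≤ 167 mm).
T = 602 − 2·155 = 292 mm, which satisfies the 278 mm minimum.
13 risers give 12 treads; going = 12 × 292 = 3504 mm.
Add landings: 3504 + 1253 + 1066 = 5823 mm.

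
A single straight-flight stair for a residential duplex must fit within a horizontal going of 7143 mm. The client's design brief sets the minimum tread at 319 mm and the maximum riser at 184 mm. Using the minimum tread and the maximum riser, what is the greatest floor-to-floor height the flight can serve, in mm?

7143 / 319 = 22.39, so 22 treads fit.
Risers = treads + 1 = 23.
Maximum height = 23 × 184 = 4232 mm.

4232 mm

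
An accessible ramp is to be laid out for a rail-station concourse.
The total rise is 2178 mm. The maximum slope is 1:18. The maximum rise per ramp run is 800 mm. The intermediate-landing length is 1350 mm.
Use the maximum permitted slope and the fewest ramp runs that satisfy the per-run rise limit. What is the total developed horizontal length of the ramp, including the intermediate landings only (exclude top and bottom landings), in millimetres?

41904 mm

2178 / 800 = 2.72, so 3 ramp runs are needed. That means 2 intermediate landings.
Horizontal run for 2178 mm of rise at 1:18 is 2178 × 18 = 39204 mm.
2 intermediate landings contribute 2 × 1350 = 2700 mm.
Developed length = 39204 + 2700 = 41904 mm.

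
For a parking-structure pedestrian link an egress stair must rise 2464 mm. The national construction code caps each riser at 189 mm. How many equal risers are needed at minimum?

14 risers

At most 189 each: 2464/189 = 13.04, giving 14 risers.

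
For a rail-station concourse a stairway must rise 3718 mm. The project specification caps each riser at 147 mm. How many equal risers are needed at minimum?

3718 / 147 = 25.293 → round up to 26 risers.

26 risers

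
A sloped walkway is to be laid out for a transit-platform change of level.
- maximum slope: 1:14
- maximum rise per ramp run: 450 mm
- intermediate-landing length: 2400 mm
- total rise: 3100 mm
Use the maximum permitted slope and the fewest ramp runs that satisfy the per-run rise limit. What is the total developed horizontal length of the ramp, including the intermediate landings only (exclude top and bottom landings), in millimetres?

57800 mm

At most 450 each: 3100/450 = 6.89, giving 7 ramp runs. That means 6 intermediate landings.
Horizontal run for 3100 mm of rise at 1:14 is 3100 × 14 = 43400 mm.
6 intermediate landings contribute 6 × 2400 = 14400 mm.
Total developed length = 43400 + 14400 = 57800 mm.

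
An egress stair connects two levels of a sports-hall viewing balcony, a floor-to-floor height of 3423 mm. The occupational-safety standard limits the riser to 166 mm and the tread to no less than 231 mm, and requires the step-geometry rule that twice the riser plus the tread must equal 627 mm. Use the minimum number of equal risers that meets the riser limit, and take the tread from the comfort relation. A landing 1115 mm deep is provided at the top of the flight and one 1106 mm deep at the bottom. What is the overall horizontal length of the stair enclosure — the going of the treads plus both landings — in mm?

8241 mm

3423 / 166 = 20.62, so 21 risers are needed.
Riser R = 3423 / 21 = 163 mm, within the 166 mm limit.
T = 627 − 2·163 = 301 mm, which satisfies the 231 mm minimum.
Going = (21 − 1) × 301 = 6020 mm.
Enclosure = 6020 + 1115 + 1106 = 8241 mm.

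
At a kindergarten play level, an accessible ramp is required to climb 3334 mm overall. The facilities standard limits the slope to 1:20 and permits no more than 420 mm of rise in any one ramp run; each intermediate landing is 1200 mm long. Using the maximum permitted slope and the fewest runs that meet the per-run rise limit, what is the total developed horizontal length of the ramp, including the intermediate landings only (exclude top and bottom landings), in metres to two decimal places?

75.08 m

3334 / 420 = 7.94, so 8 ramp runs are needed. That means 7 intermediate landings.
Horizontal run for 3334 mm of rise at 1:20 is 3334 × 20 = 66680 mm.
7 intermediate landings contribute 7 × 1200 = 8400 mm.
Developed length = 66680 + 8400 = 75080 mm.
= 75.08 m.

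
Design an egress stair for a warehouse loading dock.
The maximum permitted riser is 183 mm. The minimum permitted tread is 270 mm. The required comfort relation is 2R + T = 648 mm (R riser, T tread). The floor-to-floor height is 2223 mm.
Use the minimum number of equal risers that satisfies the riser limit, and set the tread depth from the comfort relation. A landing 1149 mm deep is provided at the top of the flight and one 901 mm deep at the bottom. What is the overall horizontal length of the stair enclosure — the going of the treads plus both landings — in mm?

5722 mm

⌈2223/183⌉ = 13 risers.
Each riser is 2223/13 = 171 mm (≤ 183 mm).
From 2R + T = 648: T = 648 − 342 = 306 mm.
Going = (13 − 1) × 306 = 3672 mm.
Add landings: 3672 + 1149 + 901 = 5722 mm.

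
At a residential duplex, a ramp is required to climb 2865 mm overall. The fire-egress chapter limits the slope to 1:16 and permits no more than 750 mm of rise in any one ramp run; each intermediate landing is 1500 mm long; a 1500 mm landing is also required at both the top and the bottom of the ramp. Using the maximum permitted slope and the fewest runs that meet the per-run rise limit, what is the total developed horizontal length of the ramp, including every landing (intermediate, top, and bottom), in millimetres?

⌈2865/750⌉ = 4 ramp runs. That means 3 intermediate landings.
Horizontal run for 2865 mm of rise at 1:16 is 2865 × 16 = 45840 mm.
Intermediate landings: 3 × 1500 = 4500 mm.
Top and bottom landings: 2 × 1500 = 3000 mm.
Total = 45840 + 4500 + 3000 = 53340 mm.

53340 mm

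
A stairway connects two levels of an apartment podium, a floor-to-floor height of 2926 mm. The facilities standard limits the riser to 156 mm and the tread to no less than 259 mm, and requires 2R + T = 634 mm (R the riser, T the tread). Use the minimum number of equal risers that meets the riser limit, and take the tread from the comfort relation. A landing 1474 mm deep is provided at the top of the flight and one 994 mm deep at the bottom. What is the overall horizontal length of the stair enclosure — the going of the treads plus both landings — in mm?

8336 mm

At most 156 each: 2926/156 = 18.76, giving 19 risers.
Riser R = 2926 / 19 = 154 mm, within the 156 mm limit.
T = 634 − 2·154 = 326 mm, which satisfies the 259 mm minimum.
19 risers give 18 treads; going = 18 × 326 = 5868 mm.
Enclosure = 5868 + 1474 + 994 = 8336 mm.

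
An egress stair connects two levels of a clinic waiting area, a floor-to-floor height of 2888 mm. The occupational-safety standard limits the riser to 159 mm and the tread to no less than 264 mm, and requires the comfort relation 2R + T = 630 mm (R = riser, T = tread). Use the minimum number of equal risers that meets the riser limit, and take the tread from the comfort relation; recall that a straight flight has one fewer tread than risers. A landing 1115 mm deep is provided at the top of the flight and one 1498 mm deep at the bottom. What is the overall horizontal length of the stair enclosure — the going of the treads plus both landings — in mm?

At most 159 each: 2888/159 = 18.16, giving 19 risers.
Riser R = 2888 / 19 = 152 mm, within the 159 mm limit.
T = 630 − 2·152 = 326 mm, which satisfies the 264 mm minimum.
Treads = 19 − 1 = 18; going = 18 × 326 = 5868 mm.
Enclosure = 5868 + 1115 + 1498 = 8481 mm.

8481 mm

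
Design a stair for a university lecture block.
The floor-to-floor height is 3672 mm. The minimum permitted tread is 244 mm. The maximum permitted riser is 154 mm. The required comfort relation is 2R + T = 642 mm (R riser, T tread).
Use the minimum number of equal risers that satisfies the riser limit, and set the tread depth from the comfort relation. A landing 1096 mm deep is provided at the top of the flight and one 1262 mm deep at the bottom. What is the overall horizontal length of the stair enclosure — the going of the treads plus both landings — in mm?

10086 mm

⌈3672/154⌉ = 24 risers.
R = 3672 ÷ 24 = 153 mm.
From 2R + T = 642: T = 642 − 306 = 336 mm.
Going = (24 − 1) × 336 = 7728 mm.
Enclosure = 7728 + 1096 + 1262 = 10086 mm.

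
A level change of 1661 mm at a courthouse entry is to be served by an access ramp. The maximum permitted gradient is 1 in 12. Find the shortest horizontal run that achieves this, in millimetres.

At 1:12 the run is 12 × 1661 = 19932 mm.

19932 mm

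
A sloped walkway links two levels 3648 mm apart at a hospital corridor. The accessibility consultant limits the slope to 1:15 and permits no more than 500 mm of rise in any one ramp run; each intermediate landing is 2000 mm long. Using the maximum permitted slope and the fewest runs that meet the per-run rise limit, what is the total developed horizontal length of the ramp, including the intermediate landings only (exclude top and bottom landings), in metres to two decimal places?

At most 500 each: 3648/500 = 7.30, giving 8 ramp runs. That means 7 intermediate landings.
Horizontal run for 3648 mm of rise at 1:15 is 3648 × 15 = 54720 mm.
7 intermediate landings contribute 7 × 2000 = 14000 mm.
Total developed length = 54720 + 14000 = 68720 mm.
= 68.72 m.

68.72 m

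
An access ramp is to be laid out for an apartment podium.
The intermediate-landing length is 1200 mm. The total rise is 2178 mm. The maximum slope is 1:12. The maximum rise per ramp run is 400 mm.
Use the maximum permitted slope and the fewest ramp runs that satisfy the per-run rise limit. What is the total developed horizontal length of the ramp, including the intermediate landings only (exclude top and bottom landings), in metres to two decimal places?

32.14 m

⌈2178/400⌉ = 6 ramp runs. That means 5 intermediate landings.
Ramp run (horizontal) at 1:12: 2178 × 12 = 26136 mm.
Intermediate landings: 5 × 1200 = 6000 mm.
Total developed length = 26136 + 6000 = 32136 mm.
= 32.14 m.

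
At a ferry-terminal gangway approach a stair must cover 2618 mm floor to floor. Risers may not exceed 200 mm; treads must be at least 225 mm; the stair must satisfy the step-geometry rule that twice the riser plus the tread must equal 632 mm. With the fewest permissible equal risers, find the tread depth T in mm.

2618 / 200 = 13.09, so 14 risers are needed.
Each riser is 2618/14 = 187 mm (≤ 200 mm).
Tread T = 632 − 2 × 187 = 258 mm (≥ 225 mm).

258 mm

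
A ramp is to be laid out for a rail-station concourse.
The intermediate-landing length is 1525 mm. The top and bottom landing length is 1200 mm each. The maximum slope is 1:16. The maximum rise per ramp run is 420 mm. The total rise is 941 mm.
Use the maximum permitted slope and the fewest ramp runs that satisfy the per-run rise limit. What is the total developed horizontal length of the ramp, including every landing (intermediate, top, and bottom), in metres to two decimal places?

At most 420 each: 941/420 = 2.24, giving 3 ramp runs. That means 2 intermediate landings.
Ramp run (horizontal) at 1:16: 941 × 16 = 15056 mm.
2 intermediate landings contribute 2 × 1525 = 3050 mm.
Top and bottom landings: 2 × 1200 = 2400 mm.
Total = 15056 + 3050 + 2400 = 20506 mm.
= 20.51 m.

20.51 m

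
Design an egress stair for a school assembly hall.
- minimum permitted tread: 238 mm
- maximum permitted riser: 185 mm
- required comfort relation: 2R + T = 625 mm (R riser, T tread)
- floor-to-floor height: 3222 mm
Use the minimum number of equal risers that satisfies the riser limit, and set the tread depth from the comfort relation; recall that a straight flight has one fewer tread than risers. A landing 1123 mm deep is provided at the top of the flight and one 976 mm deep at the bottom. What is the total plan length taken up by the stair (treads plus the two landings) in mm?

⌈3222/185⌉ = 18 risers.
Each riser is 3222/18 = 179 mm (≤ 185 mm).
From 2R + T = 625: T = 625 − 358 = 267 mm.
18 risers give 17 treads; going = 17 × 267 = 4539 mm.
Add landings: 4539 + 1123 + 976 = 6638 mm.

6638 mm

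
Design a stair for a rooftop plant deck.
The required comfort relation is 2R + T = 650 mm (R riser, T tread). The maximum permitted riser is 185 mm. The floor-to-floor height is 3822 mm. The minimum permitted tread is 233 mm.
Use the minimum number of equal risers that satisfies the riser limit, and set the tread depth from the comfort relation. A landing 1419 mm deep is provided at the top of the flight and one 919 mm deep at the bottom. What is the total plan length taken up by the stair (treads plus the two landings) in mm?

3822 / 185 = 20.66, so 21 risers are needed.
Each riser is 3822/21 = 182 mm (≤ 185 mm).
From 2R + T = 650: T = 650 − 364 = 286 mm.
Treads = 21 − 1 = 20; going = 20 × 286 = 5720 mm.
Enclosure = 5720 + 1419 + 919 = 8058 mm.

8058 mm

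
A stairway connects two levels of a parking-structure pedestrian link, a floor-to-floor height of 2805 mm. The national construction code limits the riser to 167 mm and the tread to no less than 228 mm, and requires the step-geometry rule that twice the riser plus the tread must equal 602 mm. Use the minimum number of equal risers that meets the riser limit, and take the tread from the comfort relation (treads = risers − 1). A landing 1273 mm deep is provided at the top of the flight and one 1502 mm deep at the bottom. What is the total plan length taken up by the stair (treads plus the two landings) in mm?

7127 mm

At most 167 each: 2805/167 = 16.80, giving 17 risers.
R = 2805 ÷ 17 = 165 mm.
From 2R + T = 602: T = 602 − 330 = 272 mm.
Going = (17 − 1) × 272 = 4352 mm.
Add landings: 4352 + 1273 + 1502 = 7127 mm.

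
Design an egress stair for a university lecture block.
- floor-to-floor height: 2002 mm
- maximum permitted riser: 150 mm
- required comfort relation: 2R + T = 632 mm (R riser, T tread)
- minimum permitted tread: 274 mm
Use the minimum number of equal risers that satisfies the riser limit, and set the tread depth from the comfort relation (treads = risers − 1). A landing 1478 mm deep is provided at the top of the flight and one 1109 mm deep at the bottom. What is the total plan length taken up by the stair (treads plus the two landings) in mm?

At most 150 each: 2002/150 = 13.35, giving 14 risers.
R = 2002 ÷ 14 = 143 mm.
T = 632 − 2·143 = 346 mm, which satisfies the 274 mm minimum.
Treads = 14 − 1 = 13; going = 13 × 346 = 4498 mm.
Add landings: 4498 + 1478 + 1109 = 7085 mm.

7085 mm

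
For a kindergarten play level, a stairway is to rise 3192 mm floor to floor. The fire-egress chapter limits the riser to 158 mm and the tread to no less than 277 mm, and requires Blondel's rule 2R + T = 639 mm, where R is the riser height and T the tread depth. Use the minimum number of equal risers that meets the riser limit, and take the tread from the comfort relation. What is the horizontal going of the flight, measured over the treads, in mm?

At most 158 each: 3192/158 = 20.20, giving 21 risers.
R = 3192 ÷ 21 = 152 mm.
Tread T = 639 − 2 × 152 = 335 mm (≥ 277 mm).
21 risers give 20 treads; going = 20 × 335 = 6700 mm.

6700 mm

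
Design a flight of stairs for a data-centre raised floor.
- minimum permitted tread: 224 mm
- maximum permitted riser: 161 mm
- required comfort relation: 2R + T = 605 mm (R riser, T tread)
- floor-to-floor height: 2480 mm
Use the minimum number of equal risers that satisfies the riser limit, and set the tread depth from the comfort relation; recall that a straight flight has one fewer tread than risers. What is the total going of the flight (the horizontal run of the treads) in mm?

At most 161 each: 2480/161 = 15.40, giving 16 risers.
Riser R = 2480 / 16 = 155 mm, within the 161 mm limit.
T = 605 − 2·155 = 295 mm, which satisfies the 224 mm minimum.
16 risers give 15 treads; going = 15 × 295 = 4425 mm.

4425 mm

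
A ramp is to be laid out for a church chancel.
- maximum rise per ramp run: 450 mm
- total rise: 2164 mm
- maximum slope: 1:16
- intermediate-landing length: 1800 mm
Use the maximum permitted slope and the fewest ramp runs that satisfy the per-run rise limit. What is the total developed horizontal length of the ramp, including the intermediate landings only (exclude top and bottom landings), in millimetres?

2164 / 450 = 4.81, so 5 ramp runs are needed. That means 4 intermediate landings.
Ramp run (horizontal) at 1:16: 2164 × 16 = 34624 mm.
Intermediate landings: 4 × 1800 = 7200 mm.
Developed length = 34624 + 7200 = 41824 mm.

41824 mm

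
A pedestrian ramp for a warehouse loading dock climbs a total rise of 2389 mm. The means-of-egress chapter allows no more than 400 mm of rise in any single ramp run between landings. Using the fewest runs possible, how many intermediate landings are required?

2389 / 400 = 5.973 → round up to 6 ramp runs.
6 runs are separated by 5 intermediate landings.

5 intermediate landings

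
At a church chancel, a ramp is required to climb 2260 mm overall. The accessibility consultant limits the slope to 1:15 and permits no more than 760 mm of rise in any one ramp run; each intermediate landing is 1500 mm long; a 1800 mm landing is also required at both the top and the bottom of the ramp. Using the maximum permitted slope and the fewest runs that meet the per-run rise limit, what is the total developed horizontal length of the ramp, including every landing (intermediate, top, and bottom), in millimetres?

2260 / 760 = 2.974 → round up to 3 ramp runs. That means 2 intermediate landings.
Horizontal run for 2260 mm of rise at 1:15 is 2260 × 15 = 33900 mm.
Intermediate landings: 2 × 1500 = 3000 mm.
Top and bottom landings: 2 × 1800 = 3600 mm.
Total = 33900 + 3000 + 3600 = 40500 mm.

40500 mm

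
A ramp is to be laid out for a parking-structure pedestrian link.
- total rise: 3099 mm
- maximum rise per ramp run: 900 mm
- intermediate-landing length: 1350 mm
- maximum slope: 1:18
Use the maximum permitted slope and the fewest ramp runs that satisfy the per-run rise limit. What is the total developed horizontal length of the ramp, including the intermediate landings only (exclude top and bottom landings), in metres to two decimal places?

59.83 m

⌈3099/900⌉ = 4 ramp runs. That means 3 intermediate landings.
Ramp run (horizontal) at 1:18: 3099 × 18 = 55782 mm.
3 intermediate landings contribute 3 × 1350 = 4050 mm.
Developed length = 55782 + 4050 = 59832 mm.
= 59.83 m.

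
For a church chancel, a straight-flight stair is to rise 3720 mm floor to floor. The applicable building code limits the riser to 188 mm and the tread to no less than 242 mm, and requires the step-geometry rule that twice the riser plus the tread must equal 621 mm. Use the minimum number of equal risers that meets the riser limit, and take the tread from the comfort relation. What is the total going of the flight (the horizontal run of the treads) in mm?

⌈3720/188⌉ = 20 risers.
Riser R = 3720 / 20 = 186 mm, within the 188 mm limit.
Tread T = 621 − 2 × 186 = 249 mm (≥ 242 mm).
20 risers give 19 treads; going = 19 × 249 = 4731 mm.

4731 mm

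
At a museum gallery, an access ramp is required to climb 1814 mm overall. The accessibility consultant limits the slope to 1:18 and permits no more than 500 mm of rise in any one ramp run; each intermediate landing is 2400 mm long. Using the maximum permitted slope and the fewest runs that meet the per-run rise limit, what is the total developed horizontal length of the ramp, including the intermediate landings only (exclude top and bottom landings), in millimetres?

39852 mm

1814 / 500 = 3.63, so 4 ramp runs are needed. That means 3 intermediate landings.
Horizontal run for 1814 mm of rise at 1:18 is 1814 × 18 = 32652 mm.
Intermediate landings: 3 × 2400 = 7200 mm.
Developed length = 32652 + 7200 = 39852 mm.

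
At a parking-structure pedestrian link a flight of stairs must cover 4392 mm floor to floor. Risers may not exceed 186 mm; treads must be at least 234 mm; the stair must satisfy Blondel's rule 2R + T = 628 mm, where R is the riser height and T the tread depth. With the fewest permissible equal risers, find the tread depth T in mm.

262 mm

4392 / 186 = 23.613 → round up to 24 risers.
Riser R = 4392 / 24 = 183 mm, within the 186 mm limit.
Tread T = 628 − 2 × 183 = 262 mm (≥ 234 mm).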